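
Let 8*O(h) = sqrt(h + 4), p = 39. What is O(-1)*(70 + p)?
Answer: 109*sqrt(3)/8 ≈ 23.599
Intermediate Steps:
O(h) = sqrt(4 + h)/8 (O(h) = sqrt(h + 4)/8 = sqrt(4 + h)/8)
O(-1)*(70 + p) = (sqrt(4 - 1)/8)*(70 + 39) = (sqrt(3)/8)*109 = 109*sqrt(3)/8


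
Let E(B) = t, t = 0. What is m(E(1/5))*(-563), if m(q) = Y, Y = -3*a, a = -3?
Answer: -5067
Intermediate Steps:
Y = 9 (Y = -3*(-3) = 9)
E(B) = 0
m(q) = 9
m(E(1/5))*(-563) = 9*(-563) = -5067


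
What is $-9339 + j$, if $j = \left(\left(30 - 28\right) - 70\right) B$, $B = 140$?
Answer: $-18859$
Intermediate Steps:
$j = -9520$ ($j = \left(\left(30 - 28\right) - 70\right) 140 = \left(2 - 70\right) 140 = \left(-68\right) 140 = -9520$)
$-9339 + j = -9339 - 9520 = -18859$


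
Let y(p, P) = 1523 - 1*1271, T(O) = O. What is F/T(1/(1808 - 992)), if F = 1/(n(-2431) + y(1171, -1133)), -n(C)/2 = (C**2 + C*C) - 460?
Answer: -51/1477367 ≈ -3.4521e-5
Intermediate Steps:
y(p, P) = 252 (y(p, P) = 1523 - 1271 = 252)
n(C) = 920 - 4*C**2 (n(C) = -2*((C**2 + C*C) - 460) = -2*((C**2 + C**2) - 460) = -2*(2*C**2 - 460) = -2*(-460 + 2*C**2) = 920 - 4*C**2)
F = -1/23637872 (F = 1/((920 - 4*(-2431)**2) + 252) = 1/((920 - 4*5909761) + 252) = 1/((920 - 23639044) + 252) = 1/(-23638124 + 252) = 1/(-23637872) = -1/23637872 ≈ -4.2305e-8)
F/T(1/(1808 - 992)) = -1/(23637872*(1/(1808 - 992))) = -1/(23637872*(1/816)) = -1/(23637872*1/816) = -1/23637872*816 = -51/1477367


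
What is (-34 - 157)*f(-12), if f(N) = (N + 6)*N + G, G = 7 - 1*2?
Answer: -14707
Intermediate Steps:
G = 5 (G = 7 - 2 = 5)
f(N) = 5 + N*(6 + N) (f(N) = (N + 6)*N + 5 = (6 + N)*N + 5 = N*(6 + N) + 5 = 5 + N*(6 + N))
(-34 - 157)*f(-12) = (-34 - 157)*(5 + (-12)**2 + 6*(-12)) = -191*(5 + 144 - 72) = -191*77 = -14707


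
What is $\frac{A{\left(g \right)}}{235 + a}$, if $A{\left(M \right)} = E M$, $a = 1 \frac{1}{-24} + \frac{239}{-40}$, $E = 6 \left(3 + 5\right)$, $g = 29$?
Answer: $\frac{83520}{13739} \approx 6.079$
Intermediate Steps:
$E = 48$ ($E = 6 \cdot 8 = 48$)
$a = - \frac{361}{60}$ ($a = 1 \left(- \frac{1}{24}\right) + 239 \left(- \frac{1}{40}\right) = - \frac{1}{24} - \frac{239}{40} = - \frac{361}{60} \approx -6.0167$)
$A{\left(M \right)} = 48 M$
$\frac{A{\left(g \right)}}{235 + a} = \frac{48 \cdot 29}{235 - \frac{361}{60}} = \frac{1392}{\frac{13739}{60}} = 1392 \cdot \frac{60}{13739} = \frac{83520}{13739}$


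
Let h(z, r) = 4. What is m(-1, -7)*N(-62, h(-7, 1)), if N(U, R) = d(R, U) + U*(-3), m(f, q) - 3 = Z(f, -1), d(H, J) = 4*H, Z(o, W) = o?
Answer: 404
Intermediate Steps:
m(f, q) = 3 + f
N(U, R) = -3*U + 4*R (N(U, R) = 4*R + U*(-3) = 4*R - 3*U = -3*U + 4*R)
m(-1, -7)*N(-62, h(-7, 1)) = (3 - 1)*(-3*(-62) + 4*4) = 2*(186 + 16) = 2*202 = 404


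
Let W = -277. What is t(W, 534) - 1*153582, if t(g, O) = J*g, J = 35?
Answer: -163277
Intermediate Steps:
t(g, O) = 35*g
t(W, 534) - 1*153582 = 35*(-277) - 1*153582 = -9695 - 153582 = -163277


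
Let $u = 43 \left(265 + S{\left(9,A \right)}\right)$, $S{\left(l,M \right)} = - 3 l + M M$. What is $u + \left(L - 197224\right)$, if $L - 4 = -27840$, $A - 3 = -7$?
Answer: $-214138$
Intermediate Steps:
$A = -4$ ($A = 3 - 7 = -4$)
$L = -27836$ ($L = 4 - 27840 = -27836$)
$S{\left(l,M \right)} = M^{2} - 3 l$ ($S{\left(l,M \right)} = - 3 l + M^{2} = M^{2} - 3 l$)
$u = 10922$ ($u = 43 \left(265 + \left(\left(-4\right)^{2} - 27\right)\right) = 43 \left(265 + \left(16 - 27\right)\right) = 43 \left(265 - 11\right) = 43 \cdot 254 = 10922$)
$u + \left(L - 197224\right) = 10922 - 225060 = -214138$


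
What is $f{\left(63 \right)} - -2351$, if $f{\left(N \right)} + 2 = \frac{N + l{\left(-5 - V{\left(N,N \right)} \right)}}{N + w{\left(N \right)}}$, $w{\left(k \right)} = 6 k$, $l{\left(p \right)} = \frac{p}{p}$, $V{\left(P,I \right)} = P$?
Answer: $\frac{1035973}{441} \approx 2349.1$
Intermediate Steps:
$l{\left(p \right)} = 1$
$f{\left(N \right)} = -2 + \frac{1 + N}{7 N}$ ($f{\left(N \right)} = -2 + \frac{N + 1}{N + 6 N} = -2 + \frac{1 + N}{7 N}$)
$f{\left(63 \right)} - -2351 = \frac{1 - 819}{7 \cdot 63} - -2351 = \frac{1}{7} \cdot \frac{1}{63} \left(1 - 819\right) + 2351 = \frac{1}{7} \cdot \frac{1}{63} \left(-818\right) + 2351 = - \frac{818}{441} + 2351 = \frac{1035973}{441}$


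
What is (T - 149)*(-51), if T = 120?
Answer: 1479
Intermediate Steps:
(T - 149)*(-51) = (120 - 149)*(-51) = -29*(-51) = 1479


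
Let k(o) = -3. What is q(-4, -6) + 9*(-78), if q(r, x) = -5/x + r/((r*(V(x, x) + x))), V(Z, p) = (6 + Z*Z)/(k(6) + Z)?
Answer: -67321/96 ≈ -701.26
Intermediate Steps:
V(Z, p) = (6 + Z**2)/(-3 + Z) (V(Z, p) = (6 + Z*Z)/(-3 + Z) = (6 + Z**2)/(-3 + Z))
q(r, x) = 1/(x + (6 + x**2)/(-3 + x)) - 5/x (q(r, x) = -5/x + r/((r*((6 + x**2)/(-3 + x) + x))) = -5/x + r/((r*(x + (6 + x**2)/(-3 + x)))) = -5/x + r*(1/(r*(x + (6 + x**2)/(-3 + x)))) = -5/x + 1/(x + (6 + x**2)/(-3 + x)) = 1/(x + (6 + x**2)/(-3 + x)) - 5/x)
q(-4, -6) + 9*(-78) = 3*(-10 - 3*(-6)**2 + 4*(-6))/(-6*(6 - 3*(-6) + 2*(-6)**2)) + 9*(-78) = 3*(-1/6)*(-10 - 3*36 - 24)/(6 + 18 + 2*36) - 702 = 3*(-1/6)*(-10 - 108 - 24)/(6 + 18 + 72) - 702 = 3*(-1/6)*(-142)/96 - 702 = 3*(-1/6)*(1/96)*(-142) - 702 = 71/96 - 702 = -67321/96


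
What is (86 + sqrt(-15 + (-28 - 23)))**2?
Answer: (86 + I*sqrt(66))**2 ≈ 7330.0 + 1397.3*I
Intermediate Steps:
(86 + sqrt(-15 + (-28 - 23)))**2 = (86 + sqrt(-15 - 51))**2 = (86 + sqrt(-66))**2 = (86 + I*sqrt(66))**2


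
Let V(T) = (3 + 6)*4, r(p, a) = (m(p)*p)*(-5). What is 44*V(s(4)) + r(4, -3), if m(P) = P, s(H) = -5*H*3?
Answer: 1504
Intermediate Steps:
s(H) = -15*H
r(p, a) = -5*p² (r(p, a) = (p*p)*(-5) = p²*(-5) = -5*p²)
V(T) = 36 (V(T) = 9*4 = 36)
44*V(s(4)) + r(4, -3) = 44*36 - 5*4² = 1584 - 5*16 = 1584 - 80 = 1504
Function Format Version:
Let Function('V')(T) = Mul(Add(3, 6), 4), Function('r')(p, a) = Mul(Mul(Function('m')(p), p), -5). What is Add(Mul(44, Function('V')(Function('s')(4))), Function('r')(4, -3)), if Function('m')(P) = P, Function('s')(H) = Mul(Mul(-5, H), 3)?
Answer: 1504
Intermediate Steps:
Function('s')(H) = Mul(-15, H)
Function('r')(p, a) = Mul(-5, Pow(p, 2)) (Function('r')(p, a) = Mul(Mul(p, p), -5) = Mul(Pow(p, 2), -5) = Mul(-5, Pow(p, 2)))
Function('V')(T) = 36 (Function('V')(T) = Mul(9, 4) = 36)
Add(Mul(44, Function('V')(Function('s')(4))), Function('r')(4, -3)) = Add(Mul(44, 36), Mul(-5, Pow(4, 2))) = Add(1584, Mul(-5, 16)) = Add(1584, -80) = 1504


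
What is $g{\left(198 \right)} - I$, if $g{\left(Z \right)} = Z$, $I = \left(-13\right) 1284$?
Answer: $16890$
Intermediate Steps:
$I = -16692$
$g{\left(198 \right)} - I = 198 - -16692 = 198 + 16692 = 16890$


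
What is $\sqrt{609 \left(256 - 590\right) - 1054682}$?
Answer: $2 i \sqrt{314522} \approx 1121.6 i$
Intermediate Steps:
$\sqrt{609 \left(256 - 590\right) - 1054682} = \sqrt{609 \left(-334\right) - 1054682} = \sqrt{-203406 - 1054682} = \sqrt{-1258088} = 2 i \sqrt{314522}$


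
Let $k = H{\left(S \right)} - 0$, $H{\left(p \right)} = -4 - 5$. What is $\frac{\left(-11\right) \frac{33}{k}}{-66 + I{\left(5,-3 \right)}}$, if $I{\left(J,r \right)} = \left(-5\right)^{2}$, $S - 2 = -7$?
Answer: $- \frac{121}{123} \approx -0.98374$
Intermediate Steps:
$S = -5$ ($S = 2 - 7 = -5$)
$I{\left(J,r \right)} = 25$
$H{\left(p \right)} = -9$
$k = -9$ ($k = -9 - 0 = -9 + 0 = -9$)
$\frac{\left(-11\right) \frac{33}{k}}{-66 + I{\left(5,-3 \right)}} = \frac{\left(-11\right) \frac{33}{-9}}{-66 + 25} = \frac{\left(-11\right) 33 \left(- \frac{1}{9}\right)}{-41} = \left(-11\right) \left(- \frac{11}{3}\right) \left(- \frac{1}{41}\right) = \frac{121}{3} \left(- \frac{1}{41}\right) = - \frac{121}{123}$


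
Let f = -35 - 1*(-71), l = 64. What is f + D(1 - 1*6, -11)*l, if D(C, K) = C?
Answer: -284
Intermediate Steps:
f = 36 (f = -35 + 71 = 36)
f + D(1 - 1*6, -11)*l = 36 + (1 - 1*6)*64 = 36 + (1 - 6)*64 = 36 - 5*64 = 36 - 320 = -284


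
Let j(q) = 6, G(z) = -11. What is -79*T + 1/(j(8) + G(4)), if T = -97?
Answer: 38314/5 ≈ 7662.8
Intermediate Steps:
-79*T + 1/(j(8) + G(4)) = -79*(-97) + 1/(6 - 11) = 7663 + 1/(-5) = 7663 - ⅕ = 38314/5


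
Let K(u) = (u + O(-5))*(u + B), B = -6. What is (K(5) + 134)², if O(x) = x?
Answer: 17956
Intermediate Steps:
K(u) = (-6 + u)*(-5 + u) (K(u) = (u - 5)*(u - 6) = (-5 + u)*(-6 + u) = (-6 + u)*(-5 + u))
(K(5) + 134)² = ((30 + 5² - 11*5) + 134)² = ((30 + 25 - 55) + 134)² = (0 + 134)² = 134² = 17956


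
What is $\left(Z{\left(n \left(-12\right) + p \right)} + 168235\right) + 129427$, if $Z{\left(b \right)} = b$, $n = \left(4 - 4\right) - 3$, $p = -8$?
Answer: $297690$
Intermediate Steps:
$n = -3$ ($n = 0 - 3 = -3$)
$\left(Z{\left(n \left(-12\right) + p \right)} + 168235\right) + 129427 = \left(\left(\left(-3\right) \left(-12\right) - 8\right) + 168235\right) + 129427 = \left(\left(36 - 8\right) + 168235\right) + 129427 = \left(28 + 168235\right) + 129427 = 168263 + 129427 = 297690$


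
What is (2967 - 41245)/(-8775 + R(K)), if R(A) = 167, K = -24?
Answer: 19139/4304 ≈ 4.4468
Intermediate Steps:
(2967 - 41245)/(-8775 + R(K)) = (2967 - 41245)/(-8775 + 167) = -38278/(-8608) = -38278*(-1/8608) = 19139/4304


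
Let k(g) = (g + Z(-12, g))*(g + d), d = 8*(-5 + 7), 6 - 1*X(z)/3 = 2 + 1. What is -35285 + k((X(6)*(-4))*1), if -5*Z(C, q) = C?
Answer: -34613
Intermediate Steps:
Z(C, q) = -C/5
X(z) = 9 (X(z) = 18 - 3*(2 + 1) = 18 - 3*3 = 18 - 9 = 9)
d = 16 (d = 8*2 = 16)
k(g) = (16 + g)*(12/5 + g) (k(g) = (g - ⅕*(-12))*(g + 16) = (g + 12/5)*(16 + g) = (12/5 + g)*(16 + g) = (16 + g)*(12/5 + g))
-35285 + k((X(6)*(-4))*1) = -35285 + (192/5 + ((9*(-4))*1)² + 92*((9*(-4))*1)/5) = -35285 + (192/5 + (-36*1)² + 92*(-36*1)/5) = -35285 + (192/5 + (-36)² + (92/5)*(-36)) = -35285 + (192/5 + 1296 - 3312/5) = -35285 + 672 = -34613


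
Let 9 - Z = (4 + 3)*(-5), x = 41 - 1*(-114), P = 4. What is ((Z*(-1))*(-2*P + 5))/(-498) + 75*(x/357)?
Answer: 319007/9877 ≈ 32.298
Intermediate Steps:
x = 155 (x = 41 + 114 = 155)
Z = 44 (Z = 9 - (4 + 3)*(-5) = 9 - 7*(-5) = 9 - 1*(-35) = 9 + 35 = 44)
((Z*(-1))*(-2*P + 5))/(-498) + 75*(x/357) = ((44*(-1))*(-2*4 + 5))/(-498) + 75*(155/357) = -44*(-8 + 5)*(-1/498) + 75*(155*(1/357)) = -44*(-3)*(-1/498) + 75*(155/357) = 132*(-1/498) + 3875/119 = -22/83 + 3875/119 = 319007/9877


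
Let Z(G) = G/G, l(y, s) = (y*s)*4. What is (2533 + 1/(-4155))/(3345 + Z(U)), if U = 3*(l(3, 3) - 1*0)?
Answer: 5262307/6951315 ≈ 0.75702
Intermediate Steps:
l(y, s) = 4*s*y (l(y, s) = (s*y)*4 = 4*s*y)
U = 108 (U = 3*(4*3*3 - 1*0) = 3*(36 + 0) = 3*36 = 108)
Z(G) = 1
(2533 + 1/(-4155))/(3345 + Z(U)) = (2533 + 1/(-4155))/(3345 + 1) = (2533 - 1/4155)/3346 = (10524614/4155)*(1/3346) = 5262307/6951315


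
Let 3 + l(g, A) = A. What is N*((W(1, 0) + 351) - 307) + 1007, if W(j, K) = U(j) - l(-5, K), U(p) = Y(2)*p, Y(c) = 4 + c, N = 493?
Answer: 27136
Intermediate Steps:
l(g, A) = -3 + A
U(p) = 6*p (U(p) = (4 + 2)*p = 6*p)
W(j, K) = 3 - K + 6*j (W(j, K) = 6*j - (-3 + K) = 6*j + (3 - K) = 3 - K + 6*j)
N*((W(1, 0) + 351) - 307) + 1007 = 493*(((3 - 1*0 + 6*1) + 351) - 307) + 1007 = 493*(((3 + 0 + 6) + 351) - 307) + 1007 = 493*((9 + 351) - 307) + 1007 = 493*(360 - 307) + 1007 = 493*53 + 1007 = 26129 + 1007 = 27136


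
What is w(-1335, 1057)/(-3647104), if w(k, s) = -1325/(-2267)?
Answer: -1325/8267984768 ≈ -1.6026e-7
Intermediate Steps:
w(k, s) = 1325/2267 (w(k, s) = -1325*(-1/2267) = 1325/2267)
w(-1335, 1057)/(-3647104) = (1325/2267)/(-3647104) = (1325/2267)*(-1/3647104) = -1325/8267984768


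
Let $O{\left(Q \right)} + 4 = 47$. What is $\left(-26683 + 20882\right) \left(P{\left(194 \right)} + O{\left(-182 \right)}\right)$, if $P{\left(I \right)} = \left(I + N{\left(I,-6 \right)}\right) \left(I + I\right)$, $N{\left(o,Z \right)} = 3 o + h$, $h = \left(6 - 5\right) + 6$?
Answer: $-1762616447$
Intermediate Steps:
$O{\left(Q \right)} = 43$ ($O{\left(Q \right)} = -4 + 47 = 43$)
$h = 7$ ($h = 1 + 6 = 7$)
$N{\left(o,Z \right)} = 7 + 3 o$ ($N{\left(o,Z \right)} = 3 o + 7 = 7 + 3 o$)
$P{\left(I \right)} = 2 I \left(7 + 4 I\right)$ ($P{\left(I \right)} = \left(I + \left(7 + 3 I\right)\right) \left(I + I\right) = \left(7 + 4 I\right) 2 I = 2 I \left(7 + 4 I\right)$)
$\left(-26683 + 20882\right) \left(P{\left(194 \right)} + O{\left(-182 \right)}\right) = \left(-26683 + 20882\right) \left(2 \cdot 194 \left(7 + 4 \cdot 194\right) + 43\right) = - 5801 \left(2 \cdot 194 \left(7 + 776\right) + 43\right) = - 5801 \left(2 \cdot 194 \cdot 783 + 43\right) = - 5801 \left(303804 + 43\right) = \left(-5801\right) 303847 = -1762616447$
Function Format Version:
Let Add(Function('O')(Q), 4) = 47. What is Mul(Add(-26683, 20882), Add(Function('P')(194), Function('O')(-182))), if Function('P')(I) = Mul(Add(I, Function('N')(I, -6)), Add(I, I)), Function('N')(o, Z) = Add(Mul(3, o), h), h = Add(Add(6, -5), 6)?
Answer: -1762616447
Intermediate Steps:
Function('O')(Q) = 43 (Function('O')(Q) = Add(-4, 47) = 43)
h = 7 (h = Add(1, 6) = 7)
Function('N')(o, Z) = Add(7, Mul(3, o)) (Function('N')(o, Z) = Add(Mul(3, o), 7) = Add(7, Mul(3, o)))
Function('P')(I) = Mul(2, I, Add(7, Mul(4, I))) (Function('P')(I) = Mul(Add(I, Add(7, Mul(3, I))), Add(I, I)) = Mul(Add(7, Mul(4, I)), Mul(2, I)) = Mul(2, I, Add(7, Mul(4, I))))
Mul(Add(-26683, 20882), Add(Function('P')(194), Function('O')(-182))) = Mul(Add(-26683, 20882), Add(Mul(2, 194, Add(7, Mul(4, 194))), 43)) = Mul(-5801, Add(Mul(2, 194, Add(7, 776)), 43)) = Mul(-5801, Add(Mul(2, 194, 783), 43)) = Mul(-5801, Add(303804, 43)) = Mul(-5801, 303847) = -1762616447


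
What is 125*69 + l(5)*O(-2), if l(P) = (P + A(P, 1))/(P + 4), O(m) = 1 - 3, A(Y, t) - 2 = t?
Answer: 77609/9 ≈ 8623.2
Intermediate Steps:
A(Y, t) = 2 + t
O(m) = -2
l(P) = (3 + P)/(4 + P) (l(P) = (P + (2 + 1))/(P + 4) = (P + 3)/(4 + P) = (3 + P)/(4 + P))
125*69 + l(5)*O(-2) = 125*69 + ((3 + 5)/(4 + 5))*(-2) = 8625 + (8/9)*(-2) = 8625 - 16/9 = 77609/9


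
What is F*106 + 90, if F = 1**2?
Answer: 196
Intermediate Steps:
F = 1
F*106 + 90 = 1*106 + 90 = 106 + 90 = 196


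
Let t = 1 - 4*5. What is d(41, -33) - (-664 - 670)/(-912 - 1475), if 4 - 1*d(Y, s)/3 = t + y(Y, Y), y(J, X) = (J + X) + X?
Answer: -717434/2387 ≈ -300.56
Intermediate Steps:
y(J, X) = J + 2*X
t = -19 (t = 1 - 20 = -19)
d(Y, s) = 69 - 9*Y (d(Y, s) = 12 - 3*(-19 + (Y + 2*Y)) = 12 - 3*(-19 + 3*Y) = 12 + (57 - 9*Y) = 69 - 9*Y)
d(41, -33) - (-664 - 670)/(-912 - 1475) = (69 - 9*41) - (-664 - 670)/(-912 - 1475) = (69 - 369) - (-1334)/(-2387) = -300 - (-1334)*(-1)/2387 = -300 - 1*1334/2387 = -300 - 1334/2387 = -717434/2387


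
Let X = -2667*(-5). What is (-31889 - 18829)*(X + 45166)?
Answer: -2967053718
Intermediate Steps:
X = 13335
(-31889 - 18829)*(X + 45166) = (-31889 - 18829)*(13335 + 45166) = -50718*58501 = -2967053718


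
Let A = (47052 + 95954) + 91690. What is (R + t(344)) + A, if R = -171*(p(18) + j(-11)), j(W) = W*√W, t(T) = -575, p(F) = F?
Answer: 231043 + 1881*I*√11 ≈ 2.3104e+5 + 6238.6*I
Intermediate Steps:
j(W) = W^(3/2)
A = 234696 (A = 143006 + 91690 = 234696)
R = -3078 + 1881*I*√11 (R = -171*(18 + (-11)^(3/2)) = -171*(18 - 11*I*√11) = -3078 + 1881*I*√11 ≈ -3078.0 + 6238.6*I)
(R + t(344)) + A = ((-3078 + 1881*I*√11) - 575) + 234696 = (-3653 + 1881*I*√11) + 234696 = 231043 + 1881*I*√11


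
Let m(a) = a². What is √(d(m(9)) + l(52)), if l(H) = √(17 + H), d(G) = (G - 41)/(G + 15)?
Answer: √(15 + 36*√69)/6 ≈ 2.9535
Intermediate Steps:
d(G) = (-41 + G)/(15 + G)
√(d(m(9)) + l(52)) = √((-41 + 9²)/(15 + 9²) + √(17 + 52)) = √((-41 + 81)/(15 + 81) + √69) = √(40/96 + √69) = √((1/96)*40 + √69) = √(5/12 + √69)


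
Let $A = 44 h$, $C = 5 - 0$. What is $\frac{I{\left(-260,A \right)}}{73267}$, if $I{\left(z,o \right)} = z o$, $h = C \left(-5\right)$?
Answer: $\frac{286000}{73267} \approx 3.9035$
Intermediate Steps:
$C = 5$ ($C = 5 + 0 = 5$)
$h = -25$ ($h = 5 \left(-5\right) = -25$)
$A = -1100$ ($A = 44 \left(-25\right) = -1100$)
$I{\left(z,o \right)} = o z$
$\frac{I{\left(-260,A \right)}}{73267} = \frac{\left(-1100\right) \left(-260\right)}{73267} = 286000 \cdot \frac{1}{73267} = \frac{286000}{73267}$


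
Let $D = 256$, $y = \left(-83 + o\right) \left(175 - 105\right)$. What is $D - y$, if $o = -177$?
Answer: $18456$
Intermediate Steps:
$y = -18200$ ($y = \left(-83 - 177\right) \left(175 - 105\right) = \left(-260\right) 70 = -18200$)
$D - y = 256 - -18200 = 256 + 18200 = 18456$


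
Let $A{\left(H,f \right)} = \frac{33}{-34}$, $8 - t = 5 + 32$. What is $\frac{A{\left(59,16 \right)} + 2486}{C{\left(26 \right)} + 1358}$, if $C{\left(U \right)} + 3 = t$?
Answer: $\frac{84491}{45084} \approx 1.8741$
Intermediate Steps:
$t = -29$ ($t = 8 - \left(5 + 32\right) = 8 - 37 = -29$)
$A{\left(H,f \right)} = - \frac{33}{34}$ ($A{\left(H,f \right)} = 33 \left(- \frac{1}{34}\right) = - \frac{33}{34}$)
$C{\left(U \right)} = -32$ ($C{\left(U \right)} = -3 - 29 = -32$)
$\frac{A{\left(59,16 \right)} + 2486}{C{\left(26 \right)} + 1358} = \frac{- \frac{33}{34} + 2486}{-32 + 1358} = \frac{84491}{34 \cdot 1326} = \frac{84491}{34} \cdot \frac{1}{1326} = \frac{84491}{45084}$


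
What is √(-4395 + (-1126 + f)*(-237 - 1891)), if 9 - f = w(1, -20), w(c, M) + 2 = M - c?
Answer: √2323637 ≈ 1524.3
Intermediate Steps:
w(c, M) = -2 + M - c (w(c, M) = -2 + (M - c) = -2 + M - c)
f = 32 (f = 9 - (-2 - 20 - 1*1) = 9 - (-2 - 20 - 1) = 9 - 1*(-23) = 9 + 23 = 32)
√(-4395 + (-1126 + f)*(-237 - 1891)) = √(-4395 + (-1126 + 32)*(-237 - 1891)) = √(-4395 - 1094*(-2128)) = √(-4395 + 2328032) = √2323637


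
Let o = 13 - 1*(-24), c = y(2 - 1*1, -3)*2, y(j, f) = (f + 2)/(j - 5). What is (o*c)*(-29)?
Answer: -1073/2 ≈ -536.50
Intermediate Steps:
y(j, f) = (2 + f)/(-5 + j)
c = 1/2 (c = ((2 - 3)/(-5 + (2 - 1*1)))*2 = (-1/(-5 + (2 - 1)))*2 = (-1/(-5 + 1))*2 = (-1/(-4))*2 = -1/4*(-1)*2 = (1/4)*2 = 1/2 ≈ 0.50000)
o = 37 (o = 13 + 24 = 37)
(o*c)*(-29) = (37*(1/2))*(-29) = (37/2)*(-29) = -1073/2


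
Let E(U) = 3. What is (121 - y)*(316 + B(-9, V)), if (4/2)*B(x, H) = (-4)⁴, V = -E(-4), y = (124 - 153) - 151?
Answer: 133644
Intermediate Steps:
y = -180 (y = -29 - 151 = -180)
V = -3 (V = -1*3 = -3)
B(x, H) = 128 (B(x, H) = (½)*(-4)⁴ = (½)*256 = 128)
(121 - y)*(316 + B(-9, V)) = (121 - 1*(-180))*(316 + 128) = (121 + 180)*444 = 301*444 = 133644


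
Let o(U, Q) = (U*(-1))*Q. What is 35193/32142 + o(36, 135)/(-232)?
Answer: 3424477/155353 ≈ 22.043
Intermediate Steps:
o(U, Q) = -Q*U (o(U, Q) = (-U)*Q = -Q*U)
35193/32142 + o(36, 135)/(-232) = 35193/32142 - 1*135*36/(-232) = 35193*(1/32142) - 4860*(-1/232) = 11731/10714 + 1215/58 = 3424477/155353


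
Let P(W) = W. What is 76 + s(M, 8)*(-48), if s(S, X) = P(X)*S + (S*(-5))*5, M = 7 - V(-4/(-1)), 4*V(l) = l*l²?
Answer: -7268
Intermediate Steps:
V(l) = l³/4 (V(l) = (l*l²)/4 = l³/4)
M = -9 (M = 7 - (-4/(-1))³/4 = 7 - (-4*(-1))³/4 = 7 - 4³/4 = 7 - 64/4 = 7 - 1*16 = 7 - 16 = -9)
s(S, X) = -25*S + S*X (s(S, X) = X*S + (S*(-5))*5 = S*X - 5*S*5 = S*X - 25*S = -25*S + S*X)
76 + s(M, 8)*(-48) = 76 - 9*(-25 + 8)*(-48) = 76 - 9*(-17)*(-48) = 76 + 153*(-48) = 76 - 7344 = -7268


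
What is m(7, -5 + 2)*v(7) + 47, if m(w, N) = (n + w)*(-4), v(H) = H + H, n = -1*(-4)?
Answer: -569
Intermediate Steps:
n = 4
v(H) = 2*H
m(w, N) = -16 - 4*w (m(w, N) = (4 + w)*(-4) = -16 - 4*w)
m(7, -5 + 2)*v(7) + 47 = (-16 - 4*7)*(2*7) + 47 = (-16 - 28)*14 + 47 = -44*14 + 47 = -616 + 47 = -569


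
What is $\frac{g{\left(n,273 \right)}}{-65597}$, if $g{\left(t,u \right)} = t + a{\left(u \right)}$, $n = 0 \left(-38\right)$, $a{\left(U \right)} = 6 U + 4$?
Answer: $- \frac{1642}{65597} \approx -0.025032$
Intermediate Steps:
$a{\left(U \right)} = 4 + 6 U$
$n = 0$
$g{\left(t,u \right)} = 4 + t + 6 u$ ($g{\left(t,u \right)} = t + \left(4 + 6 u\right) = 4 + t + 6 u$)
$\frac{g{\left(n,273 \right)}}{-65597} = \frac{4 + 0 + 6 \cdot 273}{-65597} = \left(4 + 0 + 1638\right) \left(- \frac{1}{65597}\right) = 1642 \left(- \frac{1}{65597}\right) = - \frac{1642}{65597}$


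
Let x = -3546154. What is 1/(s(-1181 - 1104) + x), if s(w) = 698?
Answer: -1/3545456 ≈ -2.8205e-7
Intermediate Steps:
1/(s(-1181 - 1104) + x) = 1/(698 - 3546154) = 1/(-3545456) = -1/3545456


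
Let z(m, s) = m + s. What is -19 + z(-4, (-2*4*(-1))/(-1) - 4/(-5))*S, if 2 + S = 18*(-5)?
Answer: 5057/5 ≈ 1011.4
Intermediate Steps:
S = -92 (S = -2 + 18*(-5) = -2 - 90 = -92)
-19 + z(-4, (-2*4*(-1))/(-1) - 4/(-5))*S = -19 + (-4 + ((-2*4*(-1))/(-1) - 4/(-5)))*(-92) = -19 + (-4 + (-8*(-1)*(-1) - 4*(-1/5)))*(-92) = -19 + (-4 + (8*(-1) + 4/5))*(-92) = -19 + (-4 + (-8 + 4/5))*(-92) = -19 + (-4 - 36/5)*(-92) = -19 - 56/5*(-92) = -19 + 5152/5 = 5057/5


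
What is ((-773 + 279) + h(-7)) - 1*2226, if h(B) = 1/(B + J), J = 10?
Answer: -8159/3 ≈ -2719.7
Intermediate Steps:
h(B) = 1/(10 + B) (h(B) = 1/(B + 10) = 1/(10 + B))
((-773 + 279) + h(-7)) - 1*2226 = ((-773 + 279) + 1/(10 - 7)) - 1*2226 = (-494 + 1/3) - 2226 = (-494 + ⅓) - 2226 = -1481/3 - 2226 = -8159/3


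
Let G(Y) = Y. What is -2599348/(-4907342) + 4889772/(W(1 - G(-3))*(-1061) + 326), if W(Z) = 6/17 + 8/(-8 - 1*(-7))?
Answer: 17012552219111/29336090476 ≈ 579.92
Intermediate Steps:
W(Z) = -130/17 (W(Z) = 6*(1/17) + 8/(-8 + 7) = 6/17 + 8/(-1) = 6/17 + 8*(-1) = 6/17 - 8 = -130/17)
-2599348/(-4907342) + 4889772/(W(1 - G(-3))*(-1061) + 326) = -2599348/(-4907342) + 4889772/(-130/17*(-1061) + 326) = -2599348*(-1/4907342) + 4889772/(137930/17 + 326) = 1299674/2453671 + 4889772/(143472/17) = 1299674/2453671 + 4889772*(17/143472) = 1299674/2453671 + 6927177/11956 = 17012552219111/29336090476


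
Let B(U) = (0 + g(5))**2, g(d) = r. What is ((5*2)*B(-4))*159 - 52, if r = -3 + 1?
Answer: 6308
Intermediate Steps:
r = -2
g(d) = -2
B(U) = 4 (B(U) = (0 - 2)**2 = (-2)**2 = 4)
((5*2)*B(-4))*159 - 52 = ((5*2)*4)*159 - 52 = (10*4)*159 - 52 = 40*159 - 52 = 6360 - 52 = 6308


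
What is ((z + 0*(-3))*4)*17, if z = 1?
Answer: 68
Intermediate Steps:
((z + 0*(-3))*4)*17 = ((1 + 0*(-3))*4)*17 = ((1 + 0)*4)*17 = (1*4)*17 = 4*17 = 68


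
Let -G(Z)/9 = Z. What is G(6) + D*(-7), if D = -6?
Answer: -12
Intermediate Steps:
G(Z) = -9*Z
G(6) + D*(-7) = -9*6 - 6*(-7) = -54 + 42 = -12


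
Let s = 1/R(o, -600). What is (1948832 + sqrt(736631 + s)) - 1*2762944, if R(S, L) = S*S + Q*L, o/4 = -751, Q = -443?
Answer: -814112 + sqrt(15892939294229087238)/4644908 ≈ -8.1325e+5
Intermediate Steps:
o = -3004 (o = 4*(-751) = -3004)
R(S, L) = S**2 - 443*L (R(S, L) = S*S - 443*L = S**2 - 443*L)
s = 1/9289816 (s = 1/((-3004)**2 - 443*(-600)) = 1/(9024016 + 265800) = 1/9289816 ≈ 1.0764e-7)
(1948832 + sqrt(736631 + s)) - 1*2762944 = (1948832 + sqrt(736631 + 1/9289816)) - 1*2762944 = (1948832 + sqrt(6843166449897/9289816)) - 2762944 = (1948832 + sqrt(15892939294229087238)/4644908) - 2762944 = -814112 + sqrt(15892939294229087238)/4644908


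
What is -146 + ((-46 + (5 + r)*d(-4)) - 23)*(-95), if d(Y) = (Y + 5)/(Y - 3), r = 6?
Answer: 45908/7 ≈ 6558.3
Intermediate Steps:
d(Y) = (5 + Y)/(-3 + Y)
-146 + ((-46 + (5 + r)*d(-4)) - 23)*(-95) = -146 + ((-46 + (5 + 6)*((5 - 4)/(-3 - 4))) - 23)*(-95) = -146 + ((-46 + 11*(1/(-7))) - 23)*(-95) = -146 + ((-46 + 11*(-⅐*1)) - 23)*(-95) = -146 + ((-46 + 11*(-⅐)) - 23)*(-95) = -146 + ((-46 - 11/7) - 23)*(-95) = -146 + (-333/7 - 23)*(-95) = -146 - 494/7*(-95) = -146 + 46930/7 = 45908/7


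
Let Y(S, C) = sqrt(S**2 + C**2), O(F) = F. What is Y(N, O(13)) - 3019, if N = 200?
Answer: -3019 + sqrt(40169) ≈ -2818.6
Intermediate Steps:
Y(S, C) = sqrt(C**2 + S**2)
Y(N, O(13)) - 3019 = sqrt(13**2 + 200**2) - 3019 = sqrt(169 + 40000) - 3019 = sqrt(40169) - 3019 = -3019 + sqrt(40169)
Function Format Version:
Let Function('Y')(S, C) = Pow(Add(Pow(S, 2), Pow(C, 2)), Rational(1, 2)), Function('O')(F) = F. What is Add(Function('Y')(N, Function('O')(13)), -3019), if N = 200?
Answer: Add(-3019, Pow(40169, Rational(1, 2))) ≈ -2818.6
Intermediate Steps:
Function('Y')(S, C) = Pow(Add(Pow(C, 2), Pow(S, 2)), Rational(1, 2))
Add(Function('Y')(N, Function('O')(13)), -3019) = Add(Pow(Add(Pow(13, 2), Pow(200, 2)), Rational(1, 2)), -3019) = Add(Pow(Add(169, 40000), Rational(1, 2)), -3019) = Add(Pow(40169, Rational(1, 2)), -3019) = Add(-3019, Pow(40169, Rational(1, 2)))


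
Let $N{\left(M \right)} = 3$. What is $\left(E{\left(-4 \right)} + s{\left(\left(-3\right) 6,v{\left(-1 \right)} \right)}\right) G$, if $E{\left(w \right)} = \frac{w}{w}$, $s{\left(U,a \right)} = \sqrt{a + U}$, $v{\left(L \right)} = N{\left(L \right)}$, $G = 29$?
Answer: $29 + 29 i \sqrt{15} \approx 29.0 + 112.32 i$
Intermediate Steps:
$v{\left(L \right)} = 3$
$s{\left(U,a \right)} = \sqrt{U + a}$
$E{\left(w \right)} = 1$
$\left(E{\left(-4 \right)} + s{\left(\left(-3\right) 6,v{\left(-1 \right)} \right)}\right) G = \left(1 + \sqrt{\left(-3\right) 6 + 3}\right) 29 = \left(1 + \sqrt{-18 + 3}\right) 29 = \left(1 + \sqrt{-15}\right) 29 = \left(1 + i \sqrt{15}\right) 29 = 29 + 29 i \sqrt{15}$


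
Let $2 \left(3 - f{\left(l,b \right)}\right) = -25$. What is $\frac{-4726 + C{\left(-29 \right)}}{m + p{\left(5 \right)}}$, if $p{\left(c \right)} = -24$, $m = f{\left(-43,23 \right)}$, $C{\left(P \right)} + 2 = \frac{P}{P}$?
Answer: $\frac{9454}{17} \approx 556.12$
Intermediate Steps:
$C{\left(P \right)} = -1$ ($C{\left(P \right)} = -2 + \frac{P}{P} = -2 + 1 = -1$)
$f{\left(l,b \right)} = \frac{31}{2}$ ($f{\left(l,b \right)} = 3 - - \frac{25}{2} = 3 + \frac{25}{2} = \frac{31}{2}$)
$m = \frac{31}{2} \approx 15.5$
$\frac{-4726 + C{\left(-29 \right)}}{m + p{\left(5 \right)}} = \frac{-4726 - 1}{\frac{31}{2} - 24} = - \frac{4727}{- \frac{17}{2}} = \left(-4727\right) \left(- \frac{2}{17}\right) = \frac{9454}{17}$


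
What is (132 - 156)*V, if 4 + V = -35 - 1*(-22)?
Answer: 408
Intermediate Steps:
V = -17 (V = -4 + (-35 - 1*(-22)) = -4 + (-35 + 22) = -4 - 13 = -17)
(132 - 156)*V = (132 - 156)*(-17) = -24*(-17) = 408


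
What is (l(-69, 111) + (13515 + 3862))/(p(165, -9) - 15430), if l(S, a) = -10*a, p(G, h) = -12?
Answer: -16267/15442 ≈ -1.0534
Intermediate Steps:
(l(-69, 111) + (13515 + 3862))/(p(165, -9) - 15430) = (-10*111 + (13515 + 3862))/(-12 - 15430) = (-1110 + 17377)/(-15442) = 16267*(-1/15442) = -16267/15442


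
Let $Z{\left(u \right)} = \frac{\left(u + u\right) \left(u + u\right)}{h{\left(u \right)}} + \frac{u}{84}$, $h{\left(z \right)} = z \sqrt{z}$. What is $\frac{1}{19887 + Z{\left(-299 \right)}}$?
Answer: $\frac{140297556}{2789631859585} - \frac{28224 i \sqrt{299}}{2789631859585} \approx 5.0293 \cdot 10^{-5} - 1.7495 \cdot 10^{-7} i$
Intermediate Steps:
$h{\left(z \right)} = z^{\frac{3}{2}}$
$Z{\left(u \right)} = 4 \sqrt{u} + \frac{u}{84}$ ($Z{\left(u \right)} = \frac{\left(u + u\right) \left(u + u\right)}{u^{\frac{3}{2}}} + \frac{u}{84} = \frac{2 u 2 u}{u^{\frac{3}{2}}} + u \frac{1}{84} = \frac{4 u^{2}}{u^{\frac{3}{2}}} + \frac{u}{84} = 4 \sqrt{u} + \frac{u}{84}$)
$\frac{1}{19887 + Z{\left(-299 \right)}} = \frac{1}{19887 + \left(4 \sqrt{-299} + \frac{1}{84} \left(-299\right)\right)} = \frac{1}{19887 - \left(\frac{299}{84} - 4 i \sqrt{299}\right)} = \frac{1}{\frac{1670209}{84} + 4 i \sqrt{299}}$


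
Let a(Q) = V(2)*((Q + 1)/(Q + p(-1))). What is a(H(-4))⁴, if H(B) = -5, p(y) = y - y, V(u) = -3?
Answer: 20736/625 ≈ 33.178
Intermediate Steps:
p(y) = 0
a(Q) = -3*(1 + Q)/Q (a(Q) = -3*(Q + 1)/(Q + 0) = -3*(1 + Q)/Q)
a(H(-4))⁴ = (-3 - 3/(-5))⁴ = (-3 - 3*(-⅕))⁴ = (-3 + ⅗)⁴ = (-12/5)⁴ = 20736/625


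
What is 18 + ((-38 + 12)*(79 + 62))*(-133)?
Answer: 487596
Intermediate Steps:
18 + ((-38 + 12)*(79 + 62))*(-133) = 18 - 26*141*(-133) = 18 - 3666*(-133) = 18 + 487578 = 487596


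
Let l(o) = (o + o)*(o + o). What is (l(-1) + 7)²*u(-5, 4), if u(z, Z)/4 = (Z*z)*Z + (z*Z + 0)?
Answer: -48400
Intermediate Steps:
l(o) = 4*o² (l(o) = (2*o)*(2*o) = 4*o²)
u(z, Z) = 4*Z*z + 4*z*Z² (u(z, Z) = 4*((Z*z)*Z + (z*Z + 0)) = 4*(z*Z² + (Z*z + 0)) = 4*(z*Z² + Z*z) = 4*(Z*z + z*Z²) = 4*Z*z + 4*z*Z²)
(l(-1) + 7)²*u(-5, 4) = (4*(-1)² + 7)²*(4*4*(-5)*(1 + 4)) = (4*1 + 7)²*(4*4*(-5)*5) = (4 + 7)²*(-400) = 11²*(-400) = 121*(-400) = -48400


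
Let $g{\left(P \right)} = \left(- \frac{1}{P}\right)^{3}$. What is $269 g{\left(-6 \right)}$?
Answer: $\frac{269}{216} \approx 1.2454$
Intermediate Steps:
$g{\left(P \right)} = - \frac{1}{P^{3}}$
$269 g{\left(-6 \right)} = 269 \left(- \frac{1}{-216}\right) = 269 \left(\left(-1\right) \left(- \frac{1}{216}\right)\right) = 269 \cdot \frac{1}{216} = \frac{269}{216}$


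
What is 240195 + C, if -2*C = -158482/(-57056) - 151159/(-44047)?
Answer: 603637212485961/2513145632 ≈ 2.4019e+5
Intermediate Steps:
C = -7802592279/2513145632 (C = -(-158482/(-57056) - 151159/(-44047))/2 = -(-158482*(-1/57056) - 151159*(-1/44047))/2 = -(79241/28528 + 151159/44047)/2 = -½*7802592279/1256572816 = -7802592279/2513145632 ≈ -3.1047)
240195 + C = 240195 - 7802592279/2513145632 = 603637212485961/2513145632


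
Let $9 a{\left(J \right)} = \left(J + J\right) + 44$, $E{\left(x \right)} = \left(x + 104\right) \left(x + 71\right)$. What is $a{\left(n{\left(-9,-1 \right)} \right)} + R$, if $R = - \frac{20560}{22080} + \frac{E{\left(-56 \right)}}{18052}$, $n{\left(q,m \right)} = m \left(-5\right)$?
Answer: $\frac{6363367}{1245588} \approx 5.1087$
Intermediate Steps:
$E{\left(x \right)} = \left(71 + x\right) \left(104 + x\right)$ ($E{\left(x \right)} = \left(104 + x\right) \left(71 + x\right) = \left(71 + x\right) \left(104 + x\right)$)
$n{\left(q,m \right)} = - 5 m$
$a{\left(J \right)} = \frac{44}{9} + \frac{2 J}{9}$ ($a{\left(J \right)} = \frac{\left(J + J\right) + 44}{9} = \frac{2 J + 44}{9} = \frac{44 + 2 J}{9} = \frac{44}{9} + \frac{2 J}{9}$)
$R = - \frac{1110161}{1245588}$ ($R = - \frac{20560}{22080} + \frac{7384 + \left(-56\right)^{2} + 175 \left(-56\right)}{18052} = \left(-20560\right) \frac{1}{22080} + \left(7384 + 3136 - 9800\right) \frac{1}{18052} = - \frac{257}{276} + 720 \cdot \frac{1}{18052} = - \frac{257}{276} + \frac{180}{4513} = - \frac{1110161}{1245588} \approx -0.89127$)
$a{\left(n{\left(-9,-1 \right)} \right)} + R = \left(\frac{44}{9} + \frac{2 \left(\left(-5\right) \left(-1\right)\right)}{9}\right) - \frac{1110161}{1245588} = \left(\frac{44}{9} + \frac{2}{9} \cdot 5\right) - \frac{1110161}{1245588} = \left(\frac{44}{9} + \frac{10}{9}\right) - \frac{1110161}{1245588} = 6 - \frac{1110161}{1245588} = \frac{6363367}{1245588}$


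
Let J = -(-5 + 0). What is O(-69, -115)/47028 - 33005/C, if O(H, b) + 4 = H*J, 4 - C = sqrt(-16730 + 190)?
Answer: -1553603651/194648892 - 33005*I*sqrt(4135)/8278 ≈ -7.9816 - 256.38*I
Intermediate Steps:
J = 5 (J = -1*(-5) = 5)
C = 4 - 2*I*sqrt(4135) (C = 4 - sqrt(-16730 + 190) = 4 - sqrt(-16540) = 4 - 2*I*sqrt(4135) ≈ 4.0 - 128.61*I)
O(H, b) = -4 + 5*H (O(H, b) = -4 + H*5 = -4 + 5*H)
O(-69, -115)/47028 - 33005/C = (-4 + 5*(-69))/47028 - 33005/(4 - 2*I*sqrt(4135)) = (-4 - 345)*(1/47028) - 33005/(4 - 2*I*sqrt(4135)) = -349*1/47028 - 33005/(4 - 2*I*sqrt(4135)) = -349/47028 - 33005/(4 - 2*I*sqrt(4135))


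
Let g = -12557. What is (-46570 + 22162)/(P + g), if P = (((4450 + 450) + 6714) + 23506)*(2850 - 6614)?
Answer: 72/389983 ≈ 0.00018462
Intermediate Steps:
P = -132191680 (P = ((4900 + 6714) + 23506)*(-3764) = (11614 + 23506)*(-3764) = 35120*(-3764) = -132191680)
(-46570 + 22162)/(P + g) = (-46570 + 22162)/(-132191680 - 12557) = -24408/(-132204237) = -24408*(-1/132204237) = 72/389983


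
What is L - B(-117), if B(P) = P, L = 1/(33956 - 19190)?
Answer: 1727623/14766 ≈ 117.00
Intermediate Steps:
L = 1/14766 ≈ 6.7723e-5
L - B(-117) = 1/14766 - 1*(-117) = 1/14766 + 117 = 1727623/14766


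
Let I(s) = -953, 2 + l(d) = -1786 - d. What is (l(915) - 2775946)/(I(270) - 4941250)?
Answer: 2778649/4942203 ≈ 0.56223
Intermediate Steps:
l(d) = -1788 - d (l(d) = -2 + (-1786 - d) = -1788 - d)
(l(915) - 2775946)/(I(270) - 4941250) = ((-1788 - 1*915) - 2775946)/(-953 - 4941250) = ((-1788 - 915) - 2775946)/(-4942203) = (-2703 - 2775946)*(-1/4942203) = -2778649*(-1/4942203) = 2778649/4942203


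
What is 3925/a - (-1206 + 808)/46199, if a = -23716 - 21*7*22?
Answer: -6824199/49802522 ≈ -0.13703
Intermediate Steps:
a = -26950 (a = -23716 - 147*22 = -23716 - 3234 = -26950)
3925/a - (-1206 + 808)/46199 = 3925/(-26950) - (-1206 + 808)/46199 = 3925*(-1/26950) - 1*(-398)*(1/46199) = -157/1078 + 398*(1/46199) = -157/1078 + 398/46199 = -6824199/49802522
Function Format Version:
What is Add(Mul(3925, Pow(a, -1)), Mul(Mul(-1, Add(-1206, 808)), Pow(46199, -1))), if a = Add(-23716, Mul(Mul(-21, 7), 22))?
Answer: Rational(-6824199, 49802522) ≈ -0.13703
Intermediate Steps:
a = -26950 (a = Add(-23716, Mul(-147, 22)) = Add(-23716, -3234) = -26950)
Add(Mul(3925, Pow(a, -1)), Mul(Mul(-1, Add(-1206, 808)), Pow(46199, -1))) = Add(Mul(3925, Pow(-26950, -1)), Mul(Mul(-1, Add(-1206, 808)), Pow(46199, -1))) = Add(Mul(3925, Rational(-1, 26950)), Mul(Mul(-1, -398), Rational(1, 46199))) = Add(Rational(-157, 1078), Mul(398, Rational(1, 46199))) = Add(Rational(-157, 1078), Rational(398, 46199)) = Rational(-6824199, 49802522)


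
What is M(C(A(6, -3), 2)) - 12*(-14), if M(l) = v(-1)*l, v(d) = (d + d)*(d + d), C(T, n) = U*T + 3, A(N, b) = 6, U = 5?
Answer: 300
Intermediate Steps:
C(T, n) = 3 + 5*T (C(T, n) = 5*T + 3 = 3 + 5*T)
v(d) = 4*d² (v(d) = (2*d)*(2*d) = 4*d²)
M(l) = 4*l (M(l) = (4*(-1)²)*l = (4*1)*l = 4*l)
M(C(A(6, -3), 2)) - 12*(-14) = 4*(3 + 5*6) - 12*(-14) = 4*(3 + 30) + 168 = 4*33 + 168 = 132 + 168 = 300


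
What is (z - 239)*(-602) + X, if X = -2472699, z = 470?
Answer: -2611761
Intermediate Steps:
(z - 239)*(-602) + X = (470 - 239)*(-602) - 2472699 = 231*(-602) - 2472699 = -139062 - 2472699 = -2611761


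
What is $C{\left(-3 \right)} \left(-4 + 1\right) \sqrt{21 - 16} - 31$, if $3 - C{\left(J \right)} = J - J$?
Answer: $-31 - 9 \sqrt{5} \approx -51.125$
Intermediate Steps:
$C{\left(J \right)} = 3$ ($C{\left(J \right)} = 3 - \left(J - J\right) = 3 - 0 = 3 + 0 = 3$)
$C{\left(-3 \right)} \left(-4 + 1\right) \sqrt{21 - 16} - 31 = 3 \left(-4 + 1\right) \sqrt{21 - 16} - 31 = 3 \left(-3\right) \sqrt{5} - 31 = - 9 \sqrt{5} - 31 = -31 - 9 \sqrt{5}$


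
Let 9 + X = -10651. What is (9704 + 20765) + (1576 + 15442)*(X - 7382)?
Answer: -307008287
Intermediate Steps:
X = -10660 (X = -9 - 10651 = -10660)
(9704 + 20765) + (1576 + 15442)*(X - 7382) = (9704 + 20765) + (1576 + 15442)*(-10660 - 7382) = 30469 + 17018*(-18042) = 30469 - 307038756 = -307008287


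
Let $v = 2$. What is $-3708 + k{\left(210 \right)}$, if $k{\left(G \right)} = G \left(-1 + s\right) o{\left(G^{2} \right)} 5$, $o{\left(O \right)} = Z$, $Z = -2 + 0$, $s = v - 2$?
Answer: $-1608$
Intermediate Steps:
$s = 0$ ($s = 2 - 2 = 0$)
$Z = -2$
$o{\left(O \right)} = -2$
$k{\left(G \right)} = 10 G$ ($k{\left(G \right)} = G \left(-1 + 0\right) \left(-2\right) 5 = G \left(-1\right) \left(-2\right) 5 = - G \left(-2\right) 5 = 2 G 5 = 10 G$)
$-3708 + k{\left(210 \right)} = -3708 + 10 \cdot 210 = -3708 + 2100 = -1608$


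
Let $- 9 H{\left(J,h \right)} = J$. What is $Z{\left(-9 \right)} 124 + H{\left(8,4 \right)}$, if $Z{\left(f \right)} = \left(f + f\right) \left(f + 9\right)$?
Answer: $- \frac{8}{9} \approx -0.88889$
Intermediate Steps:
$H{\left(J,h \right)} = - \frac{J}{9}$
$Z{\left(f \right)} = 2 f \left(9 + f\right)$
$Z{\left(-9 \right)} 124 + H{\left(8,4 \right)} = 2 \left(-9\right) \left(9 - 9\right) 124 - \frac{8}{9} = 2 \left(-9\right) 0 \cdot 124 - \frac{8}{9} = 0 \cdot 124 - \frac{8}{9} = 0 - \frac{8}{9} = - \frac{8}{9}$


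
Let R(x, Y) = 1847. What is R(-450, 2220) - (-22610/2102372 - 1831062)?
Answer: 1926728291379/1051186 ≈ 1.8329e+6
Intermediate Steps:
R(-450, 2220) - (-22610/2102372 - 1831062) = 1847 - (-22610/2102372 - 1831062) = 1847 - (-22610*1/2102372 - 1831062) = 1847 - (-11305/1051186 - 1831062) = 1847 - 1*(-1924786750837/1051186) = 1847 + 1924786750837/1051186 = 1926728291379/1051186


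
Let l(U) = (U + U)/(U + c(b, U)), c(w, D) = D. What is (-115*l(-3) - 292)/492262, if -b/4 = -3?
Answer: -407/492262 ≈ -0.00082680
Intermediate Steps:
b = 12 (b = -4*(-3) = 12)
l(U) = 1 (l(U) = (U + U)/(U + U) = (2*U)/((2*U)) = (2*U)*(1/(2*U)) = 1)
(-115*l(-3) - 292)/492262 = (-115*1 - 292)/492262 = (-115 - 292)*(1/492262) = -407*1/492262 = -407/492262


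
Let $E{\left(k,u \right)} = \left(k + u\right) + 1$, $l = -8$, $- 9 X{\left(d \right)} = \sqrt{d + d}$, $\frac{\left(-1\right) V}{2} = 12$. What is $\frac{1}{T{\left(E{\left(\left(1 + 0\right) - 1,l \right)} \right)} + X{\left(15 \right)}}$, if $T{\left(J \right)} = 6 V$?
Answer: $- \frac{1944}{279931} + \frac{3 \sqrt{30}}{559862} \approx -0.0069152$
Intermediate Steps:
$V = -24$ ($V = \left(-2\right) 12 = -24$)
$X{\left(d \right)} = - \frac{\sqrt{2} \sqrt{d}}{9}$ ($X{\left(d \right)} = - \frac{\sqrt{d + d}}{9} = - \frac{\sqrt{2 d}}{9} = - \frac{\sqrt{2} \sqrt{d}}{9}$)
$E{\left(k,u \right)} = 1 + k + u$
$T{\left(J \right)} = -144$ ($T{\left(J \right)} = 6 \left(-24\right) = -144$)
$\frac{1}{T{\left(E{\left(\left(1 + 0\right) - 1,l \right)} \right)} + X{\left(15 \right)}} = \frac{1}{-144 - \frac{\sqrt{2} \sqrt{15}}{9}} = \frac{1}{-144 - \frac{\sqrt{30}}{9}}$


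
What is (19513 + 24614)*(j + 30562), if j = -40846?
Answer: -453802068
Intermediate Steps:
(19513 + 24614)*(j + 30562) = (19513 + 24614)*(-40846 + 30562) = 44127*(-10284) = -453802068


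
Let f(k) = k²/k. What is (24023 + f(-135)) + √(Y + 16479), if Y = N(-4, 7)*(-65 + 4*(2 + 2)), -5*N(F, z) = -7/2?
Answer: 23888 + √1644470/10 ≈ 24016.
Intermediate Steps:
N(F, z) = 7/10 (N(F, z) = -(-7)/(5*2) = -⅕*(-7/2) = 7/10)
Y = -343/10 (Y = 7*(-65 + 4*(2 + 2))/10 = 7*(-65 + 4*4)/10 = 7*(-65 + 16)/10 = (7/10)*(-49) = -343/10 ≈ -34.300)
f(k) = k
(24023 + f(-135)) + √(Y + 16479) = (24023 - 135) + √(-343/10 + 16479) = 23888 + √(164447/10) = 23888 + √1644470/10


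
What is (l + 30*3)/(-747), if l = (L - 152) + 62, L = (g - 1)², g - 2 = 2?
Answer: -1/83 ≈ -0.012048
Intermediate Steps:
g = 4 (g = 2 + 2 = 4)
L = 9 (L = (4 - 1)² = 3² = 9)
l = -81 (l = (9 - 152) + 62 = -143 + 62 = -81)
(l + 30*3)/(-747) = (-81 + 30*3)/(-747) = (-81 + 90)*(-1/747) = 9*(-1/747) = -1/83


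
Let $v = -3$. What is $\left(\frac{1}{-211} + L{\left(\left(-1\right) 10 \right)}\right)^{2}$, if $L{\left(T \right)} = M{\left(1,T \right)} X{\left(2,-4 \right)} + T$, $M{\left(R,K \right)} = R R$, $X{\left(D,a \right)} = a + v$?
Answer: $\frac{12873744}{44521} \approx 289.16$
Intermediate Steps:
$X{\left(D,a \right)} = -3 + a$ ($X{\left(D,a \right)} = a - 3 = -3 + a$)
$M{\left(R,K \right)} = R^{2}$
$L{\left(T \right)} = -7 + T$ ($L{\left(T \right)} = 1^{2} \left(-3 - 4\right) + T = 1 \left(-7\right) + T = -7 + T$)
$\left(\frac{1}{-211} + L{\left(\left(-1\right) 10 \right)}\right)^{2} = \left(\frac{1}{-211} - 17\right)^{2} = \left(- \frac{1}{211} - 17\right)^{2} = \left(- \frac{3588}{211}\right)^{2} = \frac{12873744}{44521}$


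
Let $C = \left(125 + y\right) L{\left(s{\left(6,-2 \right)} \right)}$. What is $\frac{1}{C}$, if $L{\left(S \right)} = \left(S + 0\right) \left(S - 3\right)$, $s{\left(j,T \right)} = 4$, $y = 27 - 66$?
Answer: $\frac{1}{344} \approx 0.002907$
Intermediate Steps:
$y = -39$
$L{\left(S \right)} = S \left(-3 + S\right)$
$C = 344$ ($C = \left(125 - 39\right) 4 \left(-3 + 4\right) = 86 \cdot 4 \cdot 1 = 86 \cdot 4 = 344$)
$\frac{1}{C} = \frac{1}{344}$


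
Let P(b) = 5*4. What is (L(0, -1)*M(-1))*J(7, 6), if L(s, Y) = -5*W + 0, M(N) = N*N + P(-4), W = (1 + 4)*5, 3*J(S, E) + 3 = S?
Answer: -3500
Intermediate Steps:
P(b) = 20
J(S, E) = -1 + S/3
W = 25 (W = 5*5 = 25)
M(N) = 20 + N**2 (M(N) = N*N + 20 = N**2 + 20 = 20 + N**2)
L(s, Y) = -125 (L(s, Y) = -5*25 + 0 = -125 + 0 = -125)
(L(0, -1)*M(-1))*J(7, 6) = (-125*(20 + (-1)**2))*(-1 + (1/3)*7) = (-125*(20 + 1))*(-1 + 7/3) = -125*21*(4/3) = -2625*4/3 = -3500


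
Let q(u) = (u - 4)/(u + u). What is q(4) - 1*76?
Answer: -76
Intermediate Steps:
q(u) = (-4 + u)/(2*u) (q(u) = (-4 + u)/((2*u)) = (-4 + u)*(1/(2*u)) = (-4 + u)/(2*u))
q(4) - 1*76 = (½)*(-4 + 4)/4 - 1*76 = (½)*(¼)*0 - 76 = 0 - 76 = -76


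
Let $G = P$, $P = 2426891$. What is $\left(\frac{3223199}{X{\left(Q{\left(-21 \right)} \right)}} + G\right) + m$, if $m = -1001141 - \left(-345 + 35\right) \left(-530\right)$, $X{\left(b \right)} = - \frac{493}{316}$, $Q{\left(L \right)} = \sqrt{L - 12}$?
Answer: $- \frac{396636034}{493} \approx -8.0454 \cdot 10^{5}$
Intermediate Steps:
$Q{\left(L \right)} = \sqrt{-12 + L}$
$X{\left(b \right)} = - \frac{493}{316}$ ($X{\left(b \right)} = \left(-493\right) \frac{1}{316} = - \frac{493}{316}$)
$G = 2426891$
$m = -1165441$ ($m = -1001141 - \left(-310\right) \left(-530\right) = -1001141 - 164300 = -1165441$)
$\left(\frac{3223199}{X{\left(Q{\left(-21 \right)} \right)}} + G\right) + m = \left(\frac{3223199}{- \frac{493}{316}} + 2426891\right) - 1165441 = \left(3223199 \left(- \frac{316}{493}\right) + 2426891\right) - 1165441 = \left(- \frac{1018530884}{493} + 2426891\right) - 1165441 = \frac{177926379}{493} - 1165441 = - \frac{396636034}{493}$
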